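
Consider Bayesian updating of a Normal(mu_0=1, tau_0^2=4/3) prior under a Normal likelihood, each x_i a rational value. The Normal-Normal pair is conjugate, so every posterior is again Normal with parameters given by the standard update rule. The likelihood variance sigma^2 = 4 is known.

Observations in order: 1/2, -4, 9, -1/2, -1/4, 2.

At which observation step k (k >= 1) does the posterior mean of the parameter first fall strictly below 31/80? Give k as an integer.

k = 2

obs 1: x=1/2 → posterior Normal(7/8, 1)
obs 2: x=-4 → posterior Normal(-1/10, 4/5)
obs 3: x=9 → posterior Normal(17/12, 2/3)
obs 4: x=-1/2 → posterior Normal(8/7, 4/7)
obs 5: x=-1/4 → posterior Normal(31/32, 1/2)
obs 6: x=2 → posterior Normal(13/12, 4/9)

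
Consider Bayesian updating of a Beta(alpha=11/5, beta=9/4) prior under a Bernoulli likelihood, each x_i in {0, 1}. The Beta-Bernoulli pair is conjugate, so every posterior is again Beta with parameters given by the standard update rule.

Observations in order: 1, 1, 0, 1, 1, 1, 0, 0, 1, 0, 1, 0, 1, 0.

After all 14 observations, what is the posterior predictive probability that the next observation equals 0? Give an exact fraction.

obs 1: x=1 → posterior Beta(16/5, 9/4)
obs 2: x=1 → posterior Beta(21/5, 9/4)
obs 3: x=0 → posterior Beta(21/5, 13/4)
obs 4: x=1 → posterior Beta(26/5, 13/4)
obs 5: x=1 → posterior Beta(31/5, 13/4)
obs 6: x=1 → posterior Beta(36/5, 13/4)
obs 7: x=0 → posterior Beta(36/5, 17/4)
obs 8: x=0 → posterior Beta(36/5, 21/4)
obs 9: x=1 → posterior Beta(41/5, 21/4)
obs 10: x=0 → posterior Beta(41/5, 25/4)
obs 11: x=1 → posterior Beta(46/5, 25/4)
obs 12: x=0 → posterior Beta(46/5, 29/4)
obs 13: x=1 → posterior Beta(51/5, 29/4)
obs 14: x=0 → posterior Beta(51/5, 33/4)

55/123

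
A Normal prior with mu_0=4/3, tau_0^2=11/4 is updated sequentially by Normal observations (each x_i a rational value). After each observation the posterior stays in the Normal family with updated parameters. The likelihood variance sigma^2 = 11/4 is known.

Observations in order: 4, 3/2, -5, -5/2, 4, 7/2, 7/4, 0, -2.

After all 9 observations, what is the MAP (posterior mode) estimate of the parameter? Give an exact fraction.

obs 1: x=4 → posterior Normal(8/3, 11/8)
obs 2: x=3/2 → posterior Normal(41/18, 11/12)
obs 3: x=-5 → posterior Normal(11/24, 11/16)
obs 4: x=-5/2 → posterior Normal(-2/15, 11/20)
obs 5: x=4 → posterior Normal(5/9, 11/24)
obs 6: x=7/2 → posterior Normal(41/42, 11/28)
obs 7: x=7/4 → posterior Normal(103/96, 11/32)
obs 8: x=0 → posterior Normal(103/108, 11/36)
obs 9: x=-2 → posterior Normal(79/120, 11/40)

79/120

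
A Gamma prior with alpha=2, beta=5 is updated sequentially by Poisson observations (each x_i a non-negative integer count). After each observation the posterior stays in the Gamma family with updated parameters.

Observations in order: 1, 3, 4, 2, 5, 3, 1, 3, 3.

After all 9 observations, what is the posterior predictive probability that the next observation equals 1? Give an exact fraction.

obs 1: x=1 → posterior Gamma(3, 6)
obs 2: x=3 → posterior Gamma(6, 7)
obs 3: x=4 → posterior Gamma(10, 8)
obs 4: x=2 → posterior Gamma(12, 9)
obs 5: x=5 → posterior Gamma(17, 10)
obs 6: x=3 → posterior Gamma(20, 11)
obs 7: x=1 → posterior Gamma(21, 12)
obs 8: x=3 → posterior Gamma(24, 13)
obs 9: x=3 → posterior Gamma(27, 14)

8819763977946281130444984418304/31563960367552936077117919921875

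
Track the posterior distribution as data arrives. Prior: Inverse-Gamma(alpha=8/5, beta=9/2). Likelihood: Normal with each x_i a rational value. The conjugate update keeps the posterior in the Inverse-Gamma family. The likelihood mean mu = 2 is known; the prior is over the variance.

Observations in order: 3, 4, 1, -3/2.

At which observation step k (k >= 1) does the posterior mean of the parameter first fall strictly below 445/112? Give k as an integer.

k = 3

obs 1: x=3 → posterior Inverse-Gamma(21/10, 5)
obs 2: x=4 → posterior Inverse-Gamma(13/5, 7)
obs 3: x=1 → posterior Inverse-Gamma(31/10, 15/2)
obs 4: x=-3/2 → posterior Inverse-Gamma(18/5, 109/8)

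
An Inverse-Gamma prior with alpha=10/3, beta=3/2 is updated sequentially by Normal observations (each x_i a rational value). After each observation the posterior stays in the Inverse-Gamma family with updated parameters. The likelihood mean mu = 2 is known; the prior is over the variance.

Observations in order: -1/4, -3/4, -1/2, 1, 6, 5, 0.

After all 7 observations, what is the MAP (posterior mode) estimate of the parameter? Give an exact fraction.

1245/376

obs 1: x=-1/4 → posterior Inverse-Gamma(23/6, 129/32)
obs 2: x=-3/4 → posterior Inverse-Gamma(13/3, 125/16)
obs 3: x=-1/2 → posterior Inverse-Gamma(29/6, 175/16)
obs 4: x=1 → posterior Inverse-Gamma(16/3, 183/16)
obs 5: x=6 → posterior Inverse-Gamma(35/6, 311/16)
obs 6: x=5 → posterior Inverse-Gamma(19/3, 383/16)
obs 7: x=0 → posterior Inverse-Gamma(41/6, 415/16)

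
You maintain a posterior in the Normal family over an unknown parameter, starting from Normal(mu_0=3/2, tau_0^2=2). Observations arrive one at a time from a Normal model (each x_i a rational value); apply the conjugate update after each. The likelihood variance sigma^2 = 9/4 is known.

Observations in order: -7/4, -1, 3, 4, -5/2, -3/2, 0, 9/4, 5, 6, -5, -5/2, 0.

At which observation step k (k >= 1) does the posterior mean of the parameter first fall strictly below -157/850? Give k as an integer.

obs 1: x=-7/4 → posterior Normal(-1/34, 18/17)
obs 2: x=-1 → posterior Normal(-17/50, 18/25)
obs 3: x=3 → posterior Normal(31/66, 6/11)
obs 4: x=4 → posterior Normal(95/82, 18/41)
obs 5: x=-5/2 → posterior Normal(55/98, 18/49)
obs 6: x=-3/2 → posterior Normal(31/114, 6/19)
obs 7: x=0 → posterior Normal(31/130, 18/65)
obs 8: x=9/4 → posterior Normal(67/146, 18/73)
obs 9: x=5 → posterior Normal(49/54, 2/9)
obs 10: x=6 → posterior Normal(243/178, 18/89)
obs 11: x=-5 → posterior Normal(163/194, 18/97)
obs 12: x=-5/2 → posterior Normal(41/70, 6/35)
obs 13: x=0 → posterior Normal(123/226, 18/113)

k = 2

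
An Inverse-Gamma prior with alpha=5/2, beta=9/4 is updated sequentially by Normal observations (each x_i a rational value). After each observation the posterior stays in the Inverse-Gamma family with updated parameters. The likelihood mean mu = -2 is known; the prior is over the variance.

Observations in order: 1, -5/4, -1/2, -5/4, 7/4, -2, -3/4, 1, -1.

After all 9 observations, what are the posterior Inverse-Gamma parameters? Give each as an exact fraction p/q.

obs 1: x=1 → posterior Inverse-Gamma(3, 27/4)
obs 2: x=-5/4 → posterior Inverse-Gamma(7/2, 225/32)
obs 3: x=-1/2 → posterior Inverse-Gamma(4, 261/32)
obs 4: x=-5/4 → posterior Inverse-Gamma(9/2, 135/16)
obs 5: x=7/4 → posterior Inverse-Gamma(5, 495/32)
obs 6: x=-2 → posterior Inverse-Gamma(11/2, 495/32)
obs 7: x=-3/4 → posterior Inverse-Gamma(6, 65/4)
obs 8: x=1 → posterior Inverse-Gamma(13/2, 83/4)
obs 9: x=-1 → posterior Inverse-Gamma(7, 85/4)

alpha=7, beta=85/4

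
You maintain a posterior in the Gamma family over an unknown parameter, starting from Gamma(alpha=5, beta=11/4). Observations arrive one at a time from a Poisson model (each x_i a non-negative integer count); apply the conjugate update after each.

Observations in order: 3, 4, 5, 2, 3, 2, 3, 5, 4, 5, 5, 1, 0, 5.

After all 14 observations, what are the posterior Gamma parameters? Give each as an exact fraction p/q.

alpha=52, beta=67/4

obs 1: x=3 → posterior Gamma(8, 15/4)
obs 2: x=4 → posterior Gamma(12, 19/4)
obs 3: x=5 → posterior Gamma(17, 23/4)
obs 4: x=2 → posterior Gamma(19, 27/4)
obs 5: x=3 → posterior Gamma(22, 31/4)
obs 6: x=2 → posterior Gamma(24, 35/4)
obs 7: x=3 → posterior Gamma(27, 39/4)
obs 8: x=5 → posterior Gamma(32, 43/4)
obs 9: x=4 → posterior Gamma(36, 47/4)
obs 10: x=5 → posterior Gamma(41, 51/4)
obs 11: x=5 → posterior Gamma(46, 55/4)
obs 12: x=1 → posterior Gamma(47, 59/4)
obs 13: x=0 → posterior Gamma(47, 63/4)
obs 14: x=5 → posterior Gamma(52, 67/4)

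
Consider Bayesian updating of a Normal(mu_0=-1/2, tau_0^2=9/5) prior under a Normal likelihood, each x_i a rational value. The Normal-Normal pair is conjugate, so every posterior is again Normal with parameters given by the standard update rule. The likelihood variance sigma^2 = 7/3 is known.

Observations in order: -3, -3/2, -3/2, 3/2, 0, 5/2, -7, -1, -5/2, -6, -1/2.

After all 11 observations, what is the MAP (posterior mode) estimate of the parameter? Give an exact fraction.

-1061/664

obs 1: x=-3 → posterior Normal(-197/124, 63/62)
obs 2: x=-3/2 → posterior Normal(-139/89, 63/89)
obs 3: x=-3/2 → posterior Normal(-359/232, 63/116)
obs 4: x=3/2 → posterior Normal(-139/143, 63/143)
obs 5: x=0 → posterior Normal(-139/170, 63/170)
obs 6: x=5/2 → posterior Normal(-143/394, 63/197)
obs 7: x=-7 → posterior Normal(-521/448, 9/32)
obs 8: x=-1 → posterior Normal(-575/502, 63/251)
obs 9: x=-5/2 → posterior Normal(-355/278, 63/278)
obs 10: x=-6 → posterior Normal(-517/305, 63/305)
obs 11: x=-1/2 → posterior Normal(-1061/664, 63/332)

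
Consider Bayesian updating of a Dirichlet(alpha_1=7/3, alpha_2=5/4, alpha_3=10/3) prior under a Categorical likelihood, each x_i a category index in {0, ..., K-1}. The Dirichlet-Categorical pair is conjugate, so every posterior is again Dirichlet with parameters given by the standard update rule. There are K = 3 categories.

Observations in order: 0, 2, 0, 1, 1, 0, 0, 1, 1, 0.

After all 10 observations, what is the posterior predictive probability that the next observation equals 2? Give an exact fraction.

52/203

obs 1: x=0 → posterior Dirichlet(10/3, 5/4, 10/3)
obs 2: x=2 → posterior Dirichlet(10/3, 5/4, 13/3)
obs 3: x=0 → posterior Dirichlet(13/3, 5/4, 13/3)
obs 4: x=1 → posterior Dirichlet(13/3, 9/4, 13/3)
obs 5: x=1 → posterior Dirichlet(13/3, 13/4, 13/3)
obs 6: x=0 → posterior Dirichlet(16/3, 13/4, 13/3)
obs 7: x=0 → posterior Dirichlet(19/3, 13/4, 13/3)
obs 8: x=1 → posterior Dirichlet(19/3, 17/4, 13/3)
obs 9: x=1 → posterior Dirichlet(19/3, 21/4, 13/3)
obs 10: x=0 → posterior Dirichlet(22/3, 21/4, 13/3)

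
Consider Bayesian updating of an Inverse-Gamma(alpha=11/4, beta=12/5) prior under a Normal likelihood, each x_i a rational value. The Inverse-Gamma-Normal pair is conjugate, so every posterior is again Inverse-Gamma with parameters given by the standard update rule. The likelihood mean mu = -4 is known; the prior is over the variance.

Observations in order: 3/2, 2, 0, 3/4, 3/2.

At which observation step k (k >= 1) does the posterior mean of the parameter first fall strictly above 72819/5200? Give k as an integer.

obs 1: x=3/2 → posterior Inverse-Gamma(13/4, 701/40)
obs 2: x=2 → posterior Inverse-Gamma(15/4, 1421/40)
obs 3: x=0 → posterior Inverse-Gamma(17/4, 1741/40)
obs 4: x=3/4 → posterior Inverse-Gamma(19/4, 8769/160)
obs 5: x=3/2 → posterior Inverse-Gamma(21/4, 11189/160)

k = 4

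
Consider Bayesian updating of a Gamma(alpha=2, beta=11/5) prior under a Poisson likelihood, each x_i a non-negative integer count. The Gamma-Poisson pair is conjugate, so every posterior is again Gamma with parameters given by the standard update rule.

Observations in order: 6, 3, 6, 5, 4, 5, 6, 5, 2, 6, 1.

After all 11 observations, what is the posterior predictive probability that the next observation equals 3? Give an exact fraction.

1833786894310344291415687737860973160099485897569532906869842109263769702547173661657712350461952000/9288612186912875874667186338493330758034069235896125119733172570190281306549755820106670707143297681

obs 1: x=6 → posterior Gamma(8, 16/5)
obs 2: x=3 → posterior Gamma(11, 21/5)
obs 3: x=6 → posterior Gamma(17, 26/5)
obs 4: x=5 → posterior Gamma(22, 31/5)
obs 5: x=4 → posterior Gamma(26, 36/5)
obs 6: x=5 → posterior Gamma(31, 41/5)
obs 7: x=6 → posterior Gamma(37, 46/5)
obs 8: x=5 → posterior Gamma(42, 51/5)
obs 9: x=2 → posterior Gamma(44, 56/5)
obs 10: x=6 → posterior Gamma(50, 61/5)
obs 11: x=1 → posterior Gamma(51, 66/5)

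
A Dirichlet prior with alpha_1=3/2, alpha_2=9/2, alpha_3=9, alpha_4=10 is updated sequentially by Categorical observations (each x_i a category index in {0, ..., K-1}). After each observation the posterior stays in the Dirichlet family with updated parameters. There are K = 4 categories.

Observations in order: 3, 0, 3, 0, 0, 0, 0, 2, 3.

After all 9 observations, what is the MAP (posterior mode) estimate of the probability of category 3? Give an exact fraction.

2/5

obs 1: x=3 → posterior Dirichlet(3/2, 9/2, 9, 11)
obs 2: x=0 → posterior Dirichlet(5/2, 9/2, 9, 11)
obs 3: x=3 → posterior Dirichlet(5/2, 9/2, 9, 12)
obs 4: x=0 → posterior Dirichlet(7/2, 9/2, 9, 12)
obs 5: x=0 → posterior Dirichlet(9/2, 9/2, 9, 12)
obs 6: x=0 → posterior Dirichlet(11/2, 9/2, 9, 12)
obs 7: x=0 → posterior Dirichlet(13/2, 9/2, 9, 12)
obs 8: x=2 → posterior Dirichlet(13/2, 9/2, 10, 12)
obs 9: x=3 → posterior Dirichlet(13/2, 9/2, 10, 13)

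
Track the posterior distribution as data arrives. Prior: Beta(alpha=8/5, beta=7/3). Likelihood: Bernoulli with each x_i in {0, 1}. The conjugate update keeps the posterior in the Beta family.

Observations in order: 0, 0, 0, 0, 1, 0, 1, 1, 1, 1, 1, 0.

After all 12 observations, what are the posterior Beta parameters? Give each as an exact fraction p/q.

alpha=38/5, beta=25/3

obs 1: x=0 → posterior Beta(8/5, 10/3)
obs 2: x=0 → posterior Beta(8/5, 13/3)
obs 3: x=0 → posterior Beta(8/5, 16/3)
obs 4: x=0 → posterior Beta(8/5, 19/3)
obs 5: x=1 → posterior Beta(13/5, 19/3)
obs 6: x=0 → posterior Beta(13/5, 22/3)
obs 7: x=1 → posterior Beta(18/5, 22/3)
obs 8: x=1 → posterior Beta(23/5, 22/3)
obs 9: x=1 → posterior Beta(28/5, 22/3)
obs 10: x=1 → posterior Beta(33/5, 22/3)
obs 11: x=1 → posterior Beta(38/5, 22/3)
obs 12: x=0 → posterior Beta(38/5, 25/3)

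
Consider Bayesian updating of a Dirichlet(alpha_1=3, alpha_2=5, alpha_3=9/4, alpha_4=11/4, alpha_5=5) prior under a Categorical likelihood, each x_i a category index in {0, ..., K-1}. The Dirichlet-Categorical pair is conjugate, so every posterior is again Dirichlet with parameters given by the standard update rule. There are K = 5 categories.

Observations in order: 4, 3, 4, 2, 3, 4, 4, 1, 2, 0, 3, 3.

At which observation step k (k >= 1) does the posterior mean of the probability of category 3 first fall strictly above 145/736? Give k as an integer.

obs 1: x=4 → posterior Dirichlet(3, 5, 9/4, 11/4, 6)
obs 2: x=3 → posterior Dirichlet(3, 5, 9/4, 15/4, 6)
obs 3: x=4 → posterior Dirichlet(3, 5, 9/4, 15/4, 7)
obs 4: x=2 → posterior Dirichlet(3, 5, 13/4, 15/4, 7)
obs 5: x=3 → posterior Dirichlet(3, 5, 13/4, 19/4, 7)
obs 6: x=4 → posterior Dirichlet(3, 5, 13/4, 19/4, 8)
obs 7: x=4 → posterior Dirichlet(3, 5, 13/4, 19/4, 9)
obs 8: x=1 → posterior Dirichlet(3, 6, 13/4, 19/4, 9)
obs 9: x=2 → posterior Dirichlet(3, 6, 17/4, 19/4, 9)
obs 10: x=0 → posterior Dirichlet(4, 6, 17/4, 19/4, 9)
obs 11: x=3 → posterior Dirichlet(4, 6, 17/4, 23/4, 9)
obs 12: x=3 → posterior Dirichlet(4, 6, 17/4, 27/4, 9)

k = 5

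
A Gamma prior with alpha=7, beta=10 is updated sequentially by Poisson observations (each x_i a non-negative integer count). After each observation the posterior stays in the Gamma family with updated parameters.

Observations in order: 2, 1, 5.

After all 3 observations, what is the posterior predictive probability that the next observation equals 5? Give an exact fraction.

148797390991961830599/20917063856321200390144

obs 1: x=2 → posterior Gamma(9, 11)
obs 2: x=1 → posterior Gamma(10, 12)
obs 3: x=5 → posterior Gamma(15, 13)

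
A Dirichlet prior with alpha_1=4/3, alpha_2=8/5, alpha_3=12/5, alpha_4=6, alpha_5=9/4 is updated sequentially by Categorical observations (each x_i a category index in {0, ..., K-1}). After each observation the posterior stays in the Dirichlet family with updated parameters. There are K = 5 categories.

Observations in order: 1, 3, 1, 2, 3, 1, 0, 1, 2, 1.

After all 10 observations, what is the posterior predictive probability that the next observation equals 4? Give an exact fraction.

obs 1: x=1 → posterior Dirichlet(4/3, 13/5, 12/5, 6, 9/4)
obs 2: x=3 → posterior Dirichlet(4/3, 13/5, 12/5, 7, 9/4)
obs 3: x=1 → posterior Dirichlet(4/3, 18/5, 12/5, 7, 9/4)
obs 4: x=2 → posterior Dirichlet(4/3, 18/5, 17/5, 7, 9/4)
obs 5: x=3 → posterior Dirichlet(4/3, 18/5, 17/5, 8, 9/4)
obs 6: x=1 → posterior Dirichlet(4/3, 23/5, 17/5, 8, 9/4)
obs 7: x=0 → posterior Dirichlet(7/3, 23/5, 17/5, 8, 9/4)
obs 8: x=1 → posterior Dirichlet(7/3, 28/5, 17/5, 8, 9/4)
obs 9: x=2 → posterior Dirichlet(7/3, 28/5, 22/5, 8, 9/4)
obs 10: x=1 → posterior Dirichlet(7/3, 33/5, 22/5, 8, 9/4)

27/283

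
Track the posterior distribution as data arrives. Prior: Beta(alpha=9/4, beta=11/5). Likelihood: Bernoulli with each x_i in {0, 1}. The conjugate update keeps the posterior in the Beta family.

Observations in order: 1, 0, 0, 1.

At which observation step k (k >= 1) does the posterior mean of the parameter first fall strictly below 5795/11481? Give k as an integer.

k = 2

obs 1: x=1 → posterior Beta(13/4, 11/5)
obs 2: x=0 → posterior Beta(13/4, 16/5)
obs 3: x=0 → posterior Beta(13/4, 21/5)
obs 4: x=1 → posterior Beta(17/4, 21/5)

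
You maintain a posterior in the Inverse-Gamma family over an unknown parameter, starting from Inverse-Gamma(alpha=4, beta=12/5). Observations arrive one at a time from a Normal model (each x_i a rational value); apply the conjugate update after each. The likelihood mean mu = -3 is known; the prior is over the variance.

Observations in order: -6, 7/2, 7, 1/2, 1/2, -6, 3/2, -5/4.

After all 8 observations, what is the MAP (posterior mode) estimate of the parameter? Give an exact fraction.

obs 1: x=-6 → posterior Inverse-Gamma(9/2, 69/10)
obs 2: x=7/2 → posterior Inverse-Gamma(5, 1121/40)
obs 3: x=7 → posterior Inverse-Gamma(11/2, 3121/40)
obs 4: x=1/2 → posterior Inverse-Gamma(6, 1683/20)
obs 5: x=1/2 → posterior Inverse-Gamma(13/2, 3611/40)
obs 6: x=-6 → posterior Inverse-Gamma(7, 3791/40)
obs 7: x=3/2 → posterior Inverse-Gamma(15/2, 1049/10)
obs 8: x=-5/4 → posterior Inverse-Gamma(8, 17029/160)

17029/1440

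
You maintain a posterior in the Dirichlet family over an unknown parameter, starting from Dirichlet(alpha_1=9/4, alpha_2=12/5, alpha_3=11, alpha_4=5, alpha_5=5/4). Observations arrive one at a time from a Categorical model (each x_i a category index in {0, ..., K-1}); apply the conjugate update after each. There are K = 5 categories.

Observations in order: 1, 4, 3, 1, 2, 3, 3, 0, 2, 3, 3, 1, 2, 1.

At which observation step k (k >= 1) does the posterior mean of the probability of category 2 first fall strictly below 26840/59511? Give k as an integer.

obs 1: x=1 → posterior Dirichlet(9/4, 17/5, 11, 5, 5/4)
obs 2: x=4 → posterior Dirichlet(9/4, 17/5, 11, 5, 9/4)
obs 3: x=3 → posterior Dirichlet(9/4, 17/5, 11, 6, 9/4)
obs 4: x=1 → posterior Dirichlet(9/4, 22/5, 11, 6, 9/4)
obs 5: x=2 → posterior Dirichlet(9/4, 22/5, 12, 6, 9/4)
obs 6: x=3 → posterior Dirichlet(9/4, 22/5, 12, 7, 9/4)
obs 7: x=3 → posterior Dirichlet(9/4, 22/5, 12, 8, 9/4)
obs 8: x=0 → posterior Dirichlet(13/4, 22/5, 12, 8, 9/4)
obs 9: x=2 → posterior Dirichlet(13/4, 22/5, 13, 8, 9/4)
obs 10: x=3 → posterior Dirichlet(13/4, 22/5, 13, 9, 9/4)
obs 11: x=3 → posterior Dirichlet(13/4, 22/5, 13, 10, 9/4)
obs 12: x=1 → posterior Dirichlet(13/4, 27/5, 13, 10, 9/4)
obs 13: x=2 → posterior Dirichlet(13/4, 27/5, 14, 10, 9/4)
obs 14: x=1 → posterior Dirichlet(13/4, 32/5, 14, 10, 9/4)

k = 3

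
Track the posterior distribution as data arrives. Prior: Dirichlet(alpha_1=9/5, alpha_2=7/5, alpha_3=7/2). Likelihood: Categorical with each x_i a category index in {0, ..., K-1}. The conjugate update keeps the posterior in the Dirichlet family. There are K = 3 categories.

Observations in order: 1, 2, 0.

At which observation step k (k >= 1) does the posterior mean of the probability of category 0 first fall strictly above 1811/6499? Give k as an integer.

k = 3

obs 1: x=1 → posterior Dirichlet(9/5, 12/5, 7/2)
obs 2: x=2 → posterior Dirichlet(9/5, 12/5, 9/2)
obs 3: x=0 → posterior Dirichlet(14/5, 12/5, 9/2)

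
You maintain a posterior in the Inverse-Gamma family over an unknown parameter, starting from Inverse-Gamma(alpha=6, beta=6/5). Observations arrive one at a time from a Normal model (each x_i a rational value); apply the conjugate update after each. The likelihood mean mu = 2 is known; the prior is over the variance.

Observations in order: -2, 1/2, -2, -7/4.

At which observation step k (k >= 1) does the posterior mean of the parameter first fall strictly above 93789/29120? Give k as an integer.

k = 4

obs 1: x=-2 → posterior Inverse-Gamma(13/2, 46/5)
obs 2: x=1/2 → posterior Inverse-Gamma(7, 413/40)
obs 3: x=-2 → posterior Inverse-Gamma(15/2, 733/40)
obs 4: x=-7/4 → posterior Inverse-Gamma(8, 4057/160)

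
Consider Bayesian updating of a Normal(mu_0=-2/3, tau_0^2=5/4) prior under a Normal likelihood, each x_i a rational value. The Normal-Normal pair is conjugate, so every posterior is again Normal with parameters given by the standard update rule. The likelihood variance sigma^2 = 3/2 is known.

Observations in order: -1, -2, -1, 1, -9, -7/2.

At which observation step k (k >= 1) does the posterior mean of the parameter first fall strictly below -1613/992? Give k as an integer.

obs 1: x=-1 → posterior Normal(-9/11, 15/22)
obs 2: x=-2 → posterior Normal(-19/16, 15/32)
obs 3: x=-1 → posterior Normal(-8/7, 5/14)
obs 4: x=1 → posterior Normal(-19/26, 15/52)
obs 5: x=-9 → posterior Normal(-64/31, 15/62)
obs 6: x=-7/2 → posterior Normal(-163/72, 5/24)

k = 5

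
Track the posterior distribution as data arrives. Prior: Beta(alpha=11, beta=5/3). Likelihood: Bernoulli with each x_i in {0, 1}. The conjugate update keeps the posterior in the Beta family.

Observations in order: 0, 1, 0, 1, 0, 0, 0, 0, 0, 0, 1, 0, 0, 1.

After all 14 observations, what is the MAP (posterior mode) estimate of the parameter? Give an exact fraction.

obs 1: x=0 → posterior Beta(11, 8/3)
obs 2: x=1 → posterior Beta(12, 8/3)
obs 3: x=0 → posterior Beta(12, 11/3)
obs 4: x=1 → posterior Beta(13, 11/3)
obs 5: x=0 → posterior Beta(13, 14/3)
obs 6: x=0 → posterior Beta(13, 17/3)
obs 7: x=0 → posterior Beta(13, 20/3)
obs 8: x=0 → posterior Beta(13, 23/3)
obs 9: x=0 → posterior Beta(13, 26/3)
obs 10: x=0 → posterior Beta(13, 29/3)
obs 11: x=1 → posterior Beta(14, 29/3)
obs 12: x=0 → posterior Beta(14, 32/3)
obs 13: x=0 → posterior Beta(14, 35/3)
obs 14: x=1 → posterior Beta(15, 35/3)

21/37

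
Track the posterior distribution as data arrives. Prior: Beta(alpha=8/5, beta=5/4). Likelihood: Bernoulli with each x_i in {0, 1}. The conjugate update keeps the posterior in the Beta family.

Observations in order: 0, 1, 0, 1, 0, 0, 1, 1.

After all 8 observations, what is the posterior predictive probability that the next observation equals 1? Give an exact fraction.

16/31

obs 1: x=0 → posterior Beta(8/5, 9/4)
obs 2: x=1 → posterior Beta(13/5, 9/4)
obs 3: x=0 → posterior Beta(13/5, 13/4)
obs 4: x=1 → posterior Beta(18/5, 13/4)
obs 5: x=0 → posterior Beta(18/5, 17/4)
obs 6: x=0 → posterior Beta(18/5, 21/4)
obs 7: x=1 → posterior Beta(23/5, 21/4)
obs 8: x=1 → posterior Beta(28/5, 21/4)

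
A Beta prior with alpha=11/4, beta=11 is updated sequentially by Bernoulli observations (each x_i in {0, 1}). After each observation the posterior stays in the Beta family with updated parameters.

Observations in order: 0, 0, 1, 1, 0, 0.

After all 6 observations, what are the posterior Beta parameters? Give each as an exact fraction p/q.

obs 1: x=0 → posterior Beta(11/4, 12)
obs 2: x=0 → posterior Beta(11/4, 13)
obs 3: x=1 → posterior Beta(15/4, 13)
obs 4: x=1 → posterior Beta(19/4, 13)
obs 5: x=0 → posterior Beta(19/4, 14)
obs 6: x=0 → posterior Beta(19/4, 15)

alpha=19/4, beta=15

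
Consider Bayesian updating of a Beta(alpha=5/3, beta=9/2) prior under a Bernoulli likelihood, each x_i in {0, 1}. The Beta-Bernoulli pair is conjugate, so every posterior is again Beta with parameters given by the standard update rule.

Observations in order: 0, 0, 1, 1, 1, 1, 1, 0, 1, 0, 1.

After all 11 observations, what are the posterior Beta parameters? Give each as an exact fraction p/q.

alpha=26/3, beta=17/2

obs 1: x=0 → posterior Beta(5/3, 11/2)
obs 2: x=0 → posterior Beta(5/3, 13/2)
obs 3: x=1 → posterior Beta(8/3, 13/2)
obs 4: x=1 → posterior Beta(11/3, 13/2)
obs 5: x=1 → posterior Beta(14/3, 13/2)
obs 6: x=1 → posterior Beta(17/3, 13/2)
obs 7: x=1 → posterior Beta(20/3, 13/2)
obs 8: x=0 → posterior Beta(20/3, 15/2)
obs 9: x=1 → posterior Beta(23/3, 15/2)
obs 10: x=0 → posterior Beta(23/3, 17/2)
obs 11: x=1 → posterior Beta(26/3, 17/2)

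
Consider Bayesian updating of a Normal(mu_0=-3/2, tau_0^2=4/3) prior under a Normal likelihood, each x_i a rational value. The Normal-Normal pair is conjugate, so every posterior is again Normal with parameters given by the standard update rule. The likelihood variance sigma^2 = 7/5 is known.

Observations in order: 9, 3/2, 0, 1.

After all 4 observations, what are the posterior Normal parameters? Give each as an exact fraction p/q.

obs 1: x=9 → posterior Normal(297/82, 28/41)
obs 2: x=3/2 → posterior Normal(357/122, 28/61)
obs 3: x=0 → posterior Normal(119/54, 28/81)
obs 4: x=1 → posterior Normal(397/202, 28/101)

mu_0=397/202, tau_0^2=28/101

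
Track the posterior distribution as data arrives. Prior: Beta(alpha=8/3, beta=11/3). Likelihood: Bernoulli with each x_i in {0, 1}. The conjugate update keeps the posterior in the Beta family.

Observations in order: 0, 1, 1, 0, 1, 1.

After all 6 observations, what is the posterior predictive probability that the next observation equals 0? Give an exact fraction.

17/37

obs 1: x=0 → posterior Beta(8/3, 14/3)
obs 2: x=1 → posterior Beta(11/3, 14/3)
obs 3: x=1 → posterior Beta(14/3, 14/3)
obs 4: x=0 → posterior Beta(14/3, 17/3)
obs 5: x=1 → posterior Beta(17/3, 17/3)
obs 6: x=1 → posterior Beta(20/3, 17/3)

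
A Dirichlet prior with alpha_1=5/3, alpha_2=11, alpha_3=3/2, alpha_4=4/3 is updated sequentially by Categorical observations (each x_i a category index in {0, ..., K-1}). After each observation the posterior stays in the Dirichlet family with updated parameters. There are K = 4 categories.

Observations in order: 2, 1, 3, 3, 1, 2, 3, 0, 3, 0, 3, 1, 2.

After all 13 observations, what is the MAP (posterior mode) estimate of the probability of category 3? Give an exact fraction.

obs 1: x=2 → posterior Dirichlet(5/3, 11, 5/2, 4/3)
obs 2: x=1 → posterior Dirichlet(5/3, 12, 5/2, 4/3)
obs 3: x=3 → posterior Dirichlet(5/3, 12, 5/2, 7/3)
obs 4: x=3 → posterior Dirichlet(5/3, 12, 5/2, 10/3)
obs 5: x=1 → posterior Dirichlet(5/3, 13, 5/2, 10/3)
obs 6: x=2 → posterior Dirichlet(5/3, 13, 7/2, 10/3)
obs 7: x=3 → posterior Dirichlet(5/3, 13, 7/2, 13/3)
obs 8: x=0 → posterior Dirichlet(8/3, 13, 7/2, 13/3)
obs 9: x=3 → posterior Dirichlet(8/3, 13, 7/2, 16/3)
obs 10: x=0 → posterior Dirichlet(11/3, 13, 7/2, 16/3)
obs 11: x=3 → posterior Dirichlet(11/3, 13, 7/2, 19/3)
obs 12: x=1 → posterior Dirichlet(11/3, 14, 7/2, 19/3)
obs 13: x=2 → posterior Dirichlet(11/3, 14, 9/2, 19/3)

32/147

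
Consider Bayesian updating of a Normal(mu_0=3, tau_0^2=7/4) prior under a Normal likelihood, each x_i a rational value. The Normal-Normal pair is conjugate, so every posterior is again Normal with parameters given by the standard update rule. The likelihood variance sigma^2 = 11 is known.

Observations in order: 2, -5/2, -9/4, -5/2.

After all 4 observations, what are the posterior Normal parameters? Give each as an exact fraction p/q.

mu_0=127/96, tau_0^2=77/72

obs 1: x=2 → posterior Normal(146/51, 77/51)
obs 2: x=-5/2 → posterior Normal(257/116, 77/58)
obs 3: x=-9/4 → posterior Normal(451/260, 77/65)
obs 4: x=-5/2 → posterior Normal(127/96, 77/72)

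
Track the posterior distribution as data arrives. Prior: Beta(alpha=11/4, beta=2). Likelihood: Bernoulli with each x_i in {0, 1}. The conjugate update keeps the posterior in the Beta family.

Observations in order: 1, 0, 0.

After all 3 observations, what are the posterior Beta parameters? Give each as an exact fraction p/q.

alpha=15/4, beta=4

obs 1: x=1 → posterior Beta(15/4, 2)
obs 2: x=0 → posterior Beta(15/4, 3)
obs 3: x=0 → posterior Beta(15/4, 4)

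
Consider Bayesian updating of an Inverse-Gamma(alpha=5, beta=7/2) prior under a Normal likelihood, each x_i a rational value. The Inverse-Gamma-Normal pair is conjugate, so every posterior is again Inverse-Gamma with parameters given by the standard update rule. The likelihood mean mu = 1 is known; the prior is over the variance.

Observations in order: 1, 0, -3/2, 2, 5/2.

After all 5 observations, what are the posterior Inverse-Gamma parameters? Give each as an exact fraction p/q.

obs 1: x=1 → posterior Inverse-Gamma(11/2, 7/2)
obs 2: x=0 → posterior Inverse-Gamma(6, 4)
obs 3: x=-3/2 → posterior Inverse-Gamma(13/2, 57/8)
obs 4: x=2 → posterior Inverse-Gamma(7, 61/8)
obs 5: x=5/2 → posterior Inverse-Gamma(15/2, 35/4)

alpha=15/2, beta=35/4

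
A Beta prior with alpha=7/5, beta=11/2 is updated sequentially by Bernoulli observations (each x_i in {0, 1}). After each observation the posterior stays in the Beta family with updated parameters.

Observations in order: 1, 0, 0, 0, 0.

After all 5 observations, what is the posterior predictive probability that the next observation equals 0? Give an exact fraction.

obs 1: x=1 → posterior Beta(12/5, 11/2)
obs 2: x=0 → posterior Beta(12/5, 13/2)
obs 3: x=0 → posterior Beta(12/5, 15/2)
obs 4: x=0 → posterior Beta(12/5, 17/2)
obs 5: x=0 → posterior Beta(12/5, 19/2)

95/119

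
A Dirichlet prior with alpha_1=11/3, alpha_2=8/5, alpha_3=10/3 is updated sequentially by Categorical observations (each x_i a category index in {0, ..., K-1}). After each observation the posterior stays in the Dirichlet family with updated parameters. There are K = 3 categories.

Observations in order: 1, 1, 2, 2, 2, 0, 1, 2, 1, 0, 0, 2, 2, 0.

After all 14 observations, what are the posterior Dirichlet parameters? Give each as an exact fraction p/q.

alpha_1=23/3, alpha_2=28/5, alpha_3=28/3

obs 1: x=1 → posterior Dirichlet(11/3, 13/5, 10/3)
obs 2: x=1 → posterior Dirichlet(11/3, 18/5, 10/3)
obs 3: x=2 → posterior Dirichlet(11/3, 18/5, 13/3)
obs 4: x=2 → posterior Dirichlet(11/3, 18/5, 16/3)
obs 5: x=2 → posterior Dirichlet(11/3, 18/5, 19/3)
obs 6: x=0 → posterior Dirichlet(14/3, 18/5, 19/3)
obs 7: x=1 → posterior Dirichlet(14/3, 23/5, 19/3)
obs 8: x=2 → posterior Dirichlet(14/3, 23/5, 22/3)
obs 9: x=1 → posterior Dirichlet(14/3, 28/5, 22/3)
obs 10: x=0 → posterior Dirichlet(17/3, 28/5, 22/3)
obs 11: x=0 → posterior Dirichlet(20/3, 28/5, 22/3)
obs 12: x=2 → posterior Dirichlet(20/3, 28/5, 25/3)
obs 13: x=2 → posterior Dirichlet(20/3, 28/5, 28/3)
obs 14: x=0 → posterior Dirichlet(23/3, 28/5, 28/3)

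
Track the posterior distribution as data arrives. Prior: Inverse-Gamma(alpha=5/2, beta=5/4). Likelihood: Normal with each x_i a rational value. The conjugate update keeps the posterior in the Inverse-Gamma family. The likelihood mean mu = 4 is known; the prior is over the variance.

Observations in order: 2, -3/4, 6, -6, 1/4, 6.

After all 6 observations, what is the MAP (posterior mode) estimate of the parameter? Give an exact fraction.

obs 1: x=2 → posterior Inverse-Gamma(3, 13/4)
obs 2: x=-3/4 → posterior Inverse-Gamma(7/2, 465/32)
obs 3: x=6 → posterior Inverse-Gamma(4, 529/32)
obs 4: x=-6 → posterior Inverse-Gamma(9/2, 2129/32)
obs 5: x=1/4 → posterior Inverse-Gamma(5, 1177/16)
obs 6: x=6 → posterior Inverse-Gamma(11/2, 1209/16)

93/8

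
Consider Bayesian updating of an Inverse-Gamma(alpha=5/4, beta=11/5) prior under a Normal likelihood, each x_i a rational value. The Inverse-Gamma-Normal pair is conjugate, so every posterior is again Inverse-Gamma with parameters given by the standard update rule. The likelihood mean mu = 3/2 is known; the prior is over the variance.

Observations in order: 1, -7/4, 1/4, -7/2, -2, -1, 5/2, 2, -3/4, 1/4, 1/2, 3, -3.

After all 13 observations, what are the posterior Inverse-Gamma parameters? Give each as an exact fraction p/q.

alpha=31/4, beta=1833/40

obs 1: x=1 → posterior Inverse-Gamma(7/4, 93/40)
obs 2: x=-7/4 → posterior Inverse-Gamma(9/4, 1217/160)
obs 3: x=1/4 → posterior Inverse-Gamma(11/4, 671/80)
obs 4: x=-7/2 → posterior Inverse-Gamma(13/4, 1671/80)
obs 5: x=-2 → posterior Inverse-Gamma(15/4, 2161/80)
obs 6: x=-1 → posterior Inverse-Gamma(17/4, 2411/80)
obs 7: x=5/2 → posterior Inverse-Gamma(19/4, 2451/80)
obs 8: x=2 → posterior Inverse-Gamma(21/4, 2461/80)
obs 9: x=-3/4 → posterior Inverse-Gamma(23/4, 5327/160)
obs 10: x=1/4 → posterior Inverse-Gamma(25/4, 1363/40)
obs 11: x=1/2 → posterior Inverse-Gamma(27/4, 1383/40)
obs 12: x=3 → posterior Inverse-Gamma(29/4, 357/10)
obs 13: x=-3 → posterior Inverse-Gamma(31/4, 1833/40)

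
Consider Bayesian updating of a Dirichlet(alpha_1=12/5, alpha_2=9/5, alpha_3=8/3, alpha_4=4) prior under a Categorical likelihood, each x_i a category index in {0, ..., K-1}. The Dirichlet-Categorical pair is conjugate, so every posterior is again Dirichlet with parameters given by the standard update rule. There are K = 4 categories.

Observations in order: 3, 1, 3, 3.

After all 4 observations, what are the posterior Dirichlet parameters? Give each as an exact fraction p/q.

alpha_1=12/5, alpha_2=14/5, alpha_3=8/3, alpha_4=7

obs 1: x=3 → posterior Dirichlet(12/5, 9/5, 8/3, 5)
obs 2: x=1 → posterior Dirichlet(12/5, 14/5, 8/3, 5)
obs 3: x=3 → posterior Dirichlet(12/5, 14/5, 8/3, 6)
obs 4: x=3 → posterior Dirichlet(12/5, 14/5, 8/3, 7)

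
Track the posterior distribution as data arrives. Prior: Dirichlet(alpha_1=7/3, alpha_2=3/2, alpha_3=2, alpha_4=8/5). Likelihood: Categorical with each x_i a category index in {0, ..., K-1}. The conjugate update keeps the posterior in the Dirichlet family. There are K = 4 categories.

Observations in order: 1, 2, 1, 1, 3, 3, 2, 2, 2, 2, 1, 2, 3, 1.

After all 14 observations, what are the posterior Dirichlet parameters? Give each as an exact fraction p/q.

obs 1: x=1 → posterior Dirichlet(7/3, 5/2, 2, 8/5)
obs 2: x=2 → posterior Dirichlet(7/3, 5/2, 3, 8/5)
obs 3: x=1 → posterior Dirichlet(7/3, 7/2, 3, 8/5)
obs 4: x=1 → posterior Dirichlet(7/3, 9/2, 3, 8/5)
obs 5: x=3 → posterior Dirichlet(7/3, 9/2, 3, 13/5)
obs 6: x=3 → posterior Dirichlet(7/3, 9/2, 3, 18/5)
obs 7: x=2 → posterior Dirichlet(7/3, 9/2, 4, 18/5)
obs 8: x=2 → posterior Dirichlet(7/3, 9/2, 5, 18/5)
obs 9: x=2 → posterior Dirichlet(7/3, 9/2, 6, 18/5)
obs 10: x=2 → posterior Dirichlet(7/3, 9/2, 7, 18/5)
obs 11: x=1 → posterior Dirichlet(7/3, 11/2, 7, 18/5)
obs 12: x=2 → posterior Dirichlet(7/3, 11/2, 8, 18/5)
obs 13: x=3 → posterior Dirichlet(7/3, 11/2, 8, 23/5)
obs 14: x=1 → posterior Dirichlet(7/3, 13/2, 8, 23/5)

alpha_1=7/3, alpha_2=13/2, alpha_3=8, alpha_4=23/5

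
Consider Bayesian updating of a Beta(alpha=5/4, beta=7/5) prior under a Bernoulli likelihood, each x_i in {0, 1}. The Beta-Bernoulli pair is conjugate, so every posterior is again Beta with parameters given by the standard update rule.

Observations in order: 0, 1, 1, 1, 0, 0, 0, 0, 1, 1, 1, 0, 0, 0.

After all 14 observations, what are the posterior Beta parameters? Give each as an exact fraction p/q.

obs 1: x=0 → posterior Beta(5/4, 12/5)
obs 2: x=1 → posterior Beta(9/4, 12/5)
obs 3: x=1 → posterior Beta(13/4, 12/5)
obs 4: x=1 → posterior Beta(17/4, 12/5)
obs 5: x=0 → posterior Beta(17/4, 17/5)
obs 6: x=0 → posterior Beta(17/4, 22/5)
obs 7: x=0 → posterior Beta(17/4, 27/5)
obs 8: x=0 → posterior Beta(17/4, 32/5)
obs 9: x=1 → posterior Beta(21/4, 32/5)
obs 10: x=1 → posterior Beta(25/4, 32/5)
obs 11: x=1 → posterior Beta(29/4, 32/5)
obs 12: x=0 → posterior Beta(29/4, 37/5)
obs 13: x=0 → posterior Beta(29/4, 42/5)
obs 14: x=0 → posterior Beta(29/4, 47/5)

alpha=29/4, beta=47/5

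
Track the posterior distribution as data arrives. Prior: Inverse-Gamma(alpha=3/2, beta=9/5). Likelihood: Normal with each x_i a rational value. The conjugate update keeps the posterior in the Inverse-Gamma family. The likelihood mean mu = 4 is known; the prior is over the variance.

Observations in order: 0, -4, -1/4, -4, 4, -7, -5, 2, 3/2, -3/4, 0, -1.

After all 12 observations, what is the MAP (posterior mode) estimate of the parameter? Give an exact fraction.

17659/680

obs 1: x=0 → posterior Inverse-Gamma(2, 49/5)
obs 2: x=-4 → posterior Inverse-Gamma(5/2, 209/5)
obs 3: x=-1/4 → posterior Inverse-Gamma(3, 8133/160)
obs 4: x=-4 → posterior Inverse-Gamma(7/2, 13253/160)
obs 5: x=4 → posterior Inverse-Gamma(4, 13253/160)
obs 6: x=-7 → posterior Inverse-Gamma(9/2, 22933/160)
obs 7: x=-5 → posterior Inverse-Gamma(5, 29413/160)
obs 8: x=2 → posterior Inverse-Gamma(11/2, 29733/160)
obs 9: x=3/2 → posterior Inverse-Gamma(6, 30233/160)
obs 10: x=-3/4 → posterior Inverse-Gamma(13/2, 16019/80)
obs 11: x=0 → posterior Inverse-Gamma(7, 16659/80)
obs 12: x=-1 → posterior Inverse-Gamma(15/2, 17659/80)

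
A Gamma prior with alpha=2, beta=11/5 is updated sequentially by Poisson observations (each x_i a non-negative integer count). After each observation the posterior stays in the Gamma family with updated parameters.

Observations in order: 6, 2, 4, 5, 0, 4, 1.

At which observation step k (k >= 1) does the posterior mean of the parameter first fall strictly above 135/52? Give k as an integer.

k = 3

obs 1: x=6 → posterior Gamma(8, 16/5)
obs 2: x=2 → posterior Gamma(10, 21/5)
obs 3: x=4 → posterior Gamma(14, 26/5)
obs 4: x=5 → posterior Gamma(19, 31/5)
obs 5: x=0 → posterior Gamma(19, 36/5)
obs 6: x=4 → posterior Gamma(23, 41/5)
obs 7: x=1 → posterior Gamma(24, 46/5)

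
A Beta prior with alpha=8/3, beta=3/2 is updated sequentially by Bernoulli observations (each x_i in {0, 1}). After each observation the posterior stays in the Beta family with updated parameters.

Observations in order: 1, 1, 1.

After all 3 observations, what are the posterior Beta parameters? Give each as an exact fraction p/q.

obs 1: x=1 → posterior Beta(11/3, 3/2)
obs 2: x=1 → posterior Beta(14/3, 3/2)
obs 3: x=1 → posterior Beta(17/3, 3/2)

alpha=17/3, beta=3/2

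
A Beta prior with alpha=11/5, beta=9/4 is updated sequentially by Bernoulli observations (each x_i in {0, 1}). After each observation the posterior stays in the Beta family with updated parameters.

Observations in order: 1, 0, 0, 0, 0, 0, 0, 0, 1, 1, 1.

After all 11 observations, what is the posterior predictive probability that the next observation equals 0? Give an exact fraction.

obs 1: x=1 → posterior Beta(16/5, 9/4)
obs 2: x=0 → posterior Beta(16/5, 13/4)
obs 3: x=0 → posterior Beta(16/5, 17/4)
obs 4: x=0 → posterior Beta(16/5, 21/4)
obs 5: x=0 → posterior Beta(16/5, 25/4)
obs 6: x=0 → posterior Beta(16/5, 29/4)
obs 7: x=0 → posterior Beta(16/5, 33/4)
obs 8: x=0 → posterior Beta(16/5, 37/4)
obs 9: x=1 → posterior Beta(21/5, 37/4)
obs 10: x=1 → posterior Beta(26/5, 37/4)
obs 11: x=1 → posterior Beta(31/5, 37/4)

185/309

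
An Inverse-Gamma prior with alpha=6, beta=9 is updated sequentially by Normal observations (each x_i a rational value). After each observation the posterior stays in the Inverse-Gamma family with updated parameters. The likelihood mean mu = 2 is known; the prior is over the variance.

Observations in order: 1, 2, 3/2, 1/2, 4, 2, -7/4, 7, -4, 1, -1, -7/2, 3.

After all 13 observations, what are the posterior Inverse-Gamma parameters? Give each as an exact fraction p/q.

alpha=25/2, beta=2269/32

obs 1: x=1 → posterior Inverse-Gamma(13/2, 19/2)
obs 2: x=2 → posterior Inverse-Gamma(7, 19/2)
obs 3: x=3/2 → posterior Inverse-Gamma(15/2, 77/8)
obs 4: x=1/2 → posterior Inverse-Gamma(8, 43/4)
obs 5: x=4 → posterior Inverse-Gamma(17/2, 51/4)
obs 6: x=2 → posterior Inverse-Gamma(9, 51/4)
obs 7: x=-7/4 → posterior Inverse-Gamma(19/2, 633/32)
obs 8: x=7 → posterior Inverse-Gamma(10, 1033/32)
obs 9: x=-4 → posterior Inverse-Gamma(21/2, 1609/32)
obs 10: x=1 → posterior Inverse-Gamma(11, 1625/32)
obs 11: x=-1 → posterior Inverse-Gamma(23/2, 1769/32)
obs 12: x=-7/2 → posterior Inverse-Gamma(12, 2253/32)
obs 13: x=3 → posterior Inverse-Gamma(25/2, 2269/32)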